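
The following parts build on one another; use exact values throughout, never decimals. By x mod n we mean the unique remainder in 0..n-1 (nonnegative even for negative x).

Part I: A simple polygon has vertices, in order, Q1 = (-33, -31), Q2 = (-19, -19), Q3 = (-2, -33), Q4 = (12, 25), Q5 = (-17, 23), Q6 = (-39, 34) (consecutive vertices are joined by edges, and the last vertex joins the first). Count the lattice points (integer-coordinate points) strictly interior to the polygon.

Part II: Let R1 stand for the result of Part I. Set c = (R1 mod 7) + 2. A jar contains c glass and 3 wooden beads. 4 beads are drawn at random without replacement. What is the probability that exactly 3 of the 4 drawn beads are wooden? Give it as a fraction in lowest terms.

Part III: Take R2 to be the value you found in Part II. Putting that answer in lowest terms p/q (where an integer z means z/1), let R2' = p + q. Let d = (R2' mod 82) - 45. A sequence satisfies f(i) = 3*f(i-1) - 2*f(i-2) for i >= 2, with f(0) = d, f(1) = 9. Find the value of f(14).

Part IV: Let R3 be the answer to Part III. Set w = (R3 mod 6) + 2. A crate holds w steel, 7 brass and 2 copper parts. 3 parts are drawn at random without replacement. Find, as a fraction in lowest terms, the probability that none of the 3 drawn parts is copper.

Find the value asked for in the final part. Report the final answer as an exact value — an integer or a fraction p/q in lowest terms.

Part I: cross terms: (-33*-19 - -19*-31)=38, (-19*-33 - -2*-19)=589, (-2*25 - 12*-33)=346, (12*23 - -17*25)=701, (-17*34 - -39*23)=319, (-39*-31 - -33*34)=2331; twice the area = |4324| = 4324; area = 2162; boundary points = 2 + 1 + 2 + 1 + 11 + 1 = 18; strictly interior points = area - boundary/2 + 1 = 2154; answer 2154
Part II: R1 = 2154; c = 7; total draws C(10,4) = 210; favorable C(3,3)*C(7,1) = 7; P = 1/30; answer 1/30
Part III: R2 = 1/30; threaded value p + q = 31; d = -14; f(2) = 3*(9) - 2*(-14) = 55; iterating: f(2)=55, f(3)=147, f(4)=331, f(5)=699, f(6)=1435, f(7)=2907, f(8)=5851, f(9)=11739, f(10)=23515, f(11)=47067, f(12)=94171, f(13)=188379, f(14)=376795; answer 376795
Part IV: R3 = 376795; w = 3; total draws C(12,3) = 220; favorable C(10,3) = 120; P = 6/11; answer 6/11

6/11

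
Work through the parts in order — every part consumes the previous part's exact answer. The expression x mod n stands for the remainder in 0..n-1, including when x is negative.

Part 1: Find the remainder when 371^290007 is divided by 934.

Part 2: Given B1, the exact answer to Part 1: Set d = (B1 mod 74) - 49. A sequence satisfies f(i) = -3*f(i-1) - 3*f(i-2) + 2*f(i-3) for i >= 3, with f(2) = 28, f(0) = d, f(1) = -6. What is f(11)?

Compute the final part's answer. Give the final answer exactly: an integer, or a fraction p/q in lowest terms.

Part 1: squarings mod 934: 371^1=371, 371^2=343, 371^4=899, 371^8=291, 371^16=621, 371^32=833, 371^64=861, 371^128=659, 371^256=905, 371^512=841, 371^1024=243, 371^2048=207, 371^4096=819, 371^8192=149, 371^16384=719, 371^32768=459, 371^65536=531, 371^131072=827, 371^262144=241; 371^290007 = 371^1 * 371^2 * 371^4 * 371^16 * 371^64 * 371^128 * 371^1024 * 371^2048 * 371^8192 * 371^16384 * 371^262144 = 141 (mod 934); answer 141
Part 2: B1 = 141; d = 18; f(3) = -3*(28) - 3*(-6) + 2*(18) = -30; iterating: f(3)=-30, f(4)=-6, f(5)=164, f(6)=-534, f(7)=1098, f(8)=-1364, f(9)=-270, f(10)=7098, f(11)=-23212; answer -23212

-23212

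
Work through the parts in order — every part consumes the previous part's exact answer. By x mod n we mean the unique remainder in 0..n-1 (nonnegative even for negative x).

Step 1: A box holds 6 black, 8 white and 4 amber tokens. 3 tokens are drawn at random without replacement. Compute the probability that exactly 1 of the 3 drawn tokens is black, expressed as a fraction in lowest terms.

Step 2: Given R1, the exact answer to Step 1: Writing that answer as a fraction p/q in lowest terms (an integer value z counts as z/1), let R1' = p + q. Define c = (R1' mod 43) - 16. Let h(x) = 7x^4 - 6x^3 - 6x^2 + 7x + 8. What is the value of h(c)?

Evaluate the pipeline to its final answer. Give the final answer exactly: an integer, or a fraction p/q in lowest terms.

8

Step 1: total draws C(18,3) = 816; favorable C(6,1)*C(12,2) = 396; P = 33/68; answer 33/68
Step 2: R1 = 33/68; threaded value p + q = 101; c = -1; 7*(-1)^4 - 6*(-1)^3 - 6*(-1)^2 + 7*(-1)^1 + 8 = (7) + (6) + (-6) + (-7) + (8) = 8; answer 8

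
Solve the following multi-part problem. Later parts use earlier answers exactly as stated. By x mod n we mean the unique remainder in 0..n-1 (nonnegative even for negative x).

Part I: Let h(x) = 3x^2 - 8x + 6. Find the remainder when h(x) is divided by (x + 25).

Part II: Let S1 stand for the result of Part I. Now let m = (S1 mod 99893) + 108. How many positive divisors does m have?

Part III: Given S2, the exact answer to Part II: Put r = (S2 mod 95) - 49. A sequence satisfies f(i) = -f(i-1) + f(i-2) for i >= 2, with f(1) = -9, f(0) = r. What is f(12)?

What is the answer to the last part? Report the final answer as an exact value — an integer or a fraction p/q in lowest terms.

Part I: remainder = value at the root: 3*(-25)^2 - 8*(-25)^1 + 6 = (1875) + (200) + (6) = 2081; answer 2081
Part II: S1 = 2081; m = 2189; 2189 = 11 * 199; number of divisors = (1+1) * (1+1) = 4; answer 4
Part III: S2 = 4; r = -45; f(2) = -1*(-9) + 1*(-45) = -36; iterating: f(2)=-36, f(3)=27, f(4)=-63, f(5)=90, f(6)=-153, f(7)=243, f(8)=-396, f(9)=639, f(10)=-1035, f(11)=1674, f(12)=-2709; answer -2709

-2709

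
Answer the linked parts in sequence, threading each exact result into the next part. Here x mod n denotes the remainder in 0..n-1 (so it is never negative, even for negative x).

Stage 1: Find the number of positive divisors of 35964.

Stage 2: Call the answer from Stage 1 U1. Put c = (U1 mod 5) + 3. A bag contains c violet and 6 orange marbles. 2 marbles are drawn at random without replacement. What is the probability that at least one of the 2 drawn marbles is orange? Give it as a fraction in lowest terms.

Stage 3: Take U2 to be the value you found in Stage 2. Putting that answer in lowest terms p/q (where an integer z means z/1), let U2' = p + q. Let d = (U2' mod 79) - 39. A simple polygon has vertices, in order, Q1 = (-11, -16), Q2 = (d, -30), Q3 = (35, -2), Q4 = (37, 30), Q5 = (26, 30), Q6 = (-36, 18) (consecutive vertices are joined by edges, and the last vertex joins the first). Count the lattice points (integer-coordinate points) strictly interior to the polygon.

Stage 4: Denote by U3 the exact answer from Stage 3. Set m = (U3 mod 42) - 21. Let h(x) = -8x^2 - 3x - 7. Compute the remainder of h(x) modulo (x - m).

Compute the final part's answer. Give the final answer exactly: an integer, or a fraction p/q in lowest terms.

-1320

Stage 1: 35964 = 2^2 * 3^5 * 37; number of divisors = (2+1) * (5+1) * (1+1) = 36; answer 36
Stage 2: U1 = 36; c = 4; total draws C(10,2) = 45; complement C(4,2) = 6; favorable 45 - 6 = 39; P = 13/15; answer 13/15
Stage 3: U2 = 13/15; threaded value p + q = 28; d = -11; cross terms: (-11*-30 - -11*-16)=154, (-11*-2 - 35*-30)=1072, (35*30 - 37*-2)=1124, (37*30 - 26*30)=330, (26*18 - -36*30)=1548, (-36*-16 - -11*18)=774; twice the area = |5002| = 5002; area = 2501; boundary points = 14 + 2 + 2 + 11 + 2 + 1 = 32; strictly interior points = area - boundary/2 + 1 = 2486; answer 2486
Stage 4: U3 = 2486; m = -13; remainder = value at the root: -8*(-13)^2 - 3*(-13)^1 - 7 = (-1352) + (39) + (-7) = -1320; answer -1320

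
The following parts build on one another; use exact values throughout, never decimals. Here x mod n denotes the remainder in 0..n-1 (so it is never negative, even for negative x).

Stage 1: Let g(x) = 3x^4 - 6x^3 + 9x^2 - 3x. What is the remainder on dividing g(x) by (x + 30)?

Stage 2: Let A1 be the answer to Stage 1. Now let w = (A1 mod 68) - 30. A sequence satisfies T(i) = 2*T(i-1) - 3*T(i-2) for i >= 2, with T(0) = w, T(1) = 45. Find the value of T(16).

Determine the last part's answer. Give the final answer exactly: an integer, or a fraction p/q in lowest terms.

Stage 1: remainder = value at the root: 3*(-30)^4 - 6*(-30)^3 + 9*(-30)^2 - 3*(-30)^1 = (2430000) + (162000) + (8100) + (90) = 2600190; answer 2600190
Stage 2: A1 = 2600190; w = -24; T(2) = 2*(45) - 3*(-24) = 162; iterating: T(2)=162, T(3)=189, T(4)=-108, T(5)=-783, T(6)=-1242, T(7)=-135, T(8)=3456, T(9)=7317, T(10)=4266, T(11)=-13419, T(12)=-39636, T(13)=-39015, T(14)=40878, T(15)=198801, T(16)=274968; answer 274968

274968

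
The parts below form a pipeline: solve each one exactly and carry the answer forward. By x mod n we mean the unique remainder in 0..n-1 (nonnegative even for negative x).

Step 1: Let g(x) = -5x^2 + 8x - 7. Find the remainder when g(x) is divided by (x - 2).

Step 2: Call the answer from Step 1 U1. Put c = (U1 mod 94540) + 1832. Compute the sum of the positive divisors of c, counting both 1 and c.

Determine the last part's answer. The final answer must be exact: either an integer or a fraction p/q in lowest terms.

97092

Step 1: remainder = value at the root: -5*(2)^2 + 8*(2)^1 - 7 = (-20) + (16) + (-7) = -11; answer -11
Step 2: U1 = -11; c = 96361; 96361 = 173 * 557; sigma = (1 + 173) * (1 + 557) = 174 * 558 = 97092; answer 97092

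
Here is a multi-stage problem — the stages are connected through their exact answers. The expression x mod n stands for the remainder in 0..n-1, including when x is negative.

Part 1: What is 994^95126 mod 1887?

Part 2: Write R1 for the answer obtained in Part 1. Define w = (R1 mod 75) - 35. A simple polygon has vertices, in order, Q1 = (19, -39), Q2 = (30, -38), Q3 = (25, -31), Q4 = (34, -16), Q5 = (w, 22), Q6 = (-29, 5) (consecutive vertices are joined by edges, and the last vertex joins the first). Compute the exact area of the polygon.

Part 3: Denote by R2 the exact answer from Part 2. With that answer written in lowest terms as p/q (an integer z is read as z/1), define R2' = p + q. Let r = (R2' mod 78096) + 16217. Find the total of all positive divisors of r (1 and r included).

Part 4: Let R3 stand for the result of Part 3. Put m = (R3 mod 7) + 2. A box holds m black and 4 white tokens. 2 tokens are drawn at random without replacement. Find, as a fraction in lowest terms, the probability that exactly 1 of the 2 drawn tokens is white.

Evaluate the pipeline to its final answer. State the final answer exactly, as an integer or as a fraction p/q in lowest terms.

Part 1: squarings mod 1887: 994^1=994, 994^2=1135, 994^4=1291, 994^8=460, 994^16=256, 994^32=1378, 994^64=562, 994^128=715, 994^256=1735, 994^512=460, 994^1024=256, 994^2048=1378, 994^4096=562, 994^8192=715, 994^16384=1735, 994^32768=460, 994^65536=256; 994^95126 = 994^2 * 994^4 * 994^16 * 994^128 * 994^256 * 994^512 * 994^4096 * 994^8192 * 994^16384 * 994^65536 = 361 (mod 1887); answer 361
Part 2: R1 = 361; w = 26; cross terms: (19*-38 - 30*-39)=448, (30*-31 - 25*-38)=20, (25*-16 - 34*-31)=654, (34*22 - 26*-16)=1164, (26*5 - -29*22)=768, (-29*-39 - 19*5)=1036; twice the area = |4090| = 4090; area = 2045; answer 2045
Part 3: R2 = 2045; threaded value p + q = 2046; r = 18263; 18263 = 7 * 2609; sigma = (1 + 7) * (1 + 2609) = 8 * 2610 = 20880; answer 20880
Part 4: R3 = 20880; m = 8; total draws C(12,2) = 66; favorable C(4,1)*C(8,1) = 32; P = 16/33; answer 16/33

16/33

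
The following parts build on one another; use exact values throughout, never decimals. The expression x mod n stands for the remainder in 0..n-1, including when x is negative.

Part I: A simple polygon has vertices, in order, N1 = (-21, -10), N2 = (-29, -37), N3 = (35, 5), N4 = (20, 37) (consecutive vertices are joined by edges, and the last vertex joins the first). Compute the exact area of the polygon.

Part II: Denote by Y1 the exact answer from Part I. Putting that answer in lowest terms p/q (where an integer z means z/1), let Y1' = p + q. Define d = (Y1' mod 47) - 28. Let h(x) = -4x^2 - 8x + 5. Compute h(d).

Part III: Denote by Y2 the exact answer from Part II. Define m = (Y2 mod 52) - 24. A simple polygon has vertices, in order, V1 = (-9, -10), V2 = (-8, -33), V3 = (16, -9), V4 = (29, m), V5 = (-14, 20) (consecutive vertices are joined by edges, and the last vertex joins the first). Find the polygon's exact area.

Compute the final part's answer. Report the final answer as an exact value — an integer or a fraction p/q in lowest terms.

764

Part I: cross terms: (-21*-37 - -29*-10)=487, (-29*5 - 35*-37)=1150, (35*37 - 20*5)=1195, (20*-10 - -21*37)=577; twice the area = |3409| = 3409; area = 3409/2; answer 3409/2
Part II: Y1 = 3409/2; threaded value p + q = 3411; d = -1; -4*(-1)^2 - 8*(-1)^1 + 5 = (-4) + (8) + (5) = 9; answer 9
Part III: Y2 = 9; m = -15; cross terms: (-9*-33 - -8*-10)=217, (-8*-9 - 16*-33)=600, (16*-15 - 29*-9)=21, (29*20 - -14*-15)=370, (-14*-10 - -9*20)=320; twice the area = |1528| = 1528; area = 764; answer 764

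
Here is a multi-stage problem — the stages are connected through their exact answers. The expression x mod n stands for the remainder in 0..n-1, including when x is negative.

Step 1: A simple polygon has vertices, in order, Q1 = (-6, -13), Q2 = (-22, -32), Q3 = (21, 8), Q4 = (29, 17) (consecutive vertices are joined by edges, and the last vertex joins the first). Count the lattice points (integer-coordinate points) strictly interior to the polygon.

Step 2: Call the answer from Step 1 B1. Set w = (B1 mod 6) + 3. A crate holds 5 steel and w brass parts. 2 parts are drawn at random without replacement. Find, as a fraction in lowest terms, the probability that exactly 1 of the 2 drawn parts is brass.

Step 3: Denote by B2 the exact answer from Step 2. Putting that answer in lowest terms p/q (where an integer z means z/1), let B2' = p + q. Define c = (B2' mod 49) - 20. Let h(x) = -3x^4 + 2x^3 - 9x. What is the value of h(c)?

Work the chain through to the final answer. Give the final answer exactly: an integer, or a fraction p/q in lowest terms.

-270

Step 1: cross terms: (-6*-32 - -22*-13)=-94, (-22*8 - 21*-32)=496, (21*17 - 29*8)=125, (29*-13 - -6*17)=-275; twice the area = |252| = 252; area = 126; boundary points = 1 + 1 + 1 + 5 = 8; strictly interior points = area - boundary/2 + 1 = 123; answer 123
Step 2: B1 = 123; w = 6; total draws C(11,2) = 55; favorable C(6,1)*C(5,1) = 30; P = 6/11; answer 6/11
Step 3: B2 = 6/11; threaded value p + q = 17; c = -3; -3*(-3)^4 + 2*(-3)^3 - 9*(-3)^1 = (-243) + (-54) + (27) = -270; answer -270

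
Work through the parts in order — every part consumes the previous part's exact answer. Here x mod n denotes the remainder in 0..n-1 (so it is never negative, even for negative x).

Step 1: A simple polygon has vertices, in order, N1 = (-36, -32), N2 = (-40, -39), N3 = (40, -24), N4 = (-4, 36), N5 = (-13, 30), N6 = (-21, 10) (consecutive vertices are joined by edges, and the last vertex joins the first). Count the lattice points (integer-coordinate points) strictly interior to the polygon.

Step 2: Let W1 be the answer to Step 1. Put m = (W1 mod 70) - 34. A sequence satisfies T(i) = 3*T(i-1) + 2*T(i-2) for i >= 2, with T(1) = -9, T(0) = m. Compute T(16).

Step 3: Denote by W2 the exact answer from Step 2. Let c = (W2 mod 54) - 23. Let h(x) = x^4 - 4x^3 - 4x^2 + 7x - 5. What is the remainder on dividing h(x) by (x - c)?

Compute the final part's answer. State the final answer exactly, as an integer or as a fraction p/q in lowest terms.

Step 1: cross terms: (-36*-39 - -40*-32)=124, (-40*-24 - 40*-39)=2520, (40*36 - -4*-24)=1344, (-4*30 - -13*36)=348, (-13*10 - -21*30)=500, (-21*-32 - -36*10)=1032; twice the area = |5868| = 5868; area = 2934; boundary points = 1 + 5 + 4 + 3 + 4 + 3 = 20; strictly interior points = area - boundary/2 + 1 = 2925; answer 2925
Step 2: W1 = 2925; m = 21; T(2) = 3*(-9) + 2*(21) = 15; iterating: T(2)=15, T(3)=27, T(4)=111, T(5)=387, T(6)=1383, T(7)=4923, T(8)=17535, T(9)=62451, T(10)=222423, T(11)=792171, T(12)=2821359, T(13)=10048419, T(14)=35787975, T(15)=127460763, T(16)=453958239; answer 453958239
Step 3: W2 = 453958239; c = -20; remainder = value at the root: 1*(-20)^4 - 4*(-20)^3 - 4*(-20)^2 + 7*(-20)^1 - 5 = (160000) + (32000) + (-1600) + (-140) + (-5) = 190255; answer 190255

190255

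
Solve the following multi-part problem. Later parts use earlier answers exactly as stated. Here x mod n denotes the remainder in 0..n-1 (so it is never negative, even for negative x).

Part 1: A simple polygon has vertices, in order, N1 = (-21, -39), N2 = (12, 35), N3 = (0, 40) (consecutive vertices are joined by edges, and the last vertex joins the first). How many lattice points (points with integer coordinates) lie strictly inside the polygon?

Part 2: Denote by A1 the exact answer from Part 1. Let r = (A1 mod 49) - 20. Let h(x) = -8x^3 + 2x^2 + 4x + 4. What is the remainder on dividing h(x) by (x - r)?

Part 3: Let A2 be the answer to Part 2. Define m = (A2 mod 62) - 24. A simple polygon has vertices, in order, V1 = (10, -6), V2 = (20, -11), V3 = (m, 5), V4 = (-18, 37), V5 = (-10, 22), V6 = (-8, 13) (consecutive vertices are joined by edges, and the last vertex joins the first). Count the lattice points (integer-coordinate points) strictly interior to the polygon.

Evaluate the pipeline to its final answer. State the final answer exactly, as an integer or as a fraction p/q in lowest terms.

733

Part 1: cross terms: (-21*35 - 12*-39)=-267, (12*40 - 0*35)=480, (0*-39 - -21*40)=840; twice the area = |1053| = 1053; area = 1053/2; boundary points = 1 + 1 + 1 = 3; strictly interior points = area - boundary/2 + 1 = 526; answer 526
Part 2: A1 = 526; r = 16; remainder = value at the root: -8*(16)^3 + 2*(16)^2 + 4*(16)^1 + 4 = (-32768) + (512) + (64) + (4) = -32188; answer -32188
Part 3: A2 = -32188; m = 28; cross terms: (10*-11 - 20*-6)=10, (20*5 - 28*-11)=408, (28*37 - -18*5)=1126, (-18*22 - -10*37)=-26, (-10*13 - -8*22)=46, (-8*-6 - 10*13)=-82; twice the area = |1482| = 1482; area = 741; boundary points = 5 + 8 + 2 + 1 + 1 + 1 = 18; strictly interior points = area - boundary/2 + 1 = 733; answer 733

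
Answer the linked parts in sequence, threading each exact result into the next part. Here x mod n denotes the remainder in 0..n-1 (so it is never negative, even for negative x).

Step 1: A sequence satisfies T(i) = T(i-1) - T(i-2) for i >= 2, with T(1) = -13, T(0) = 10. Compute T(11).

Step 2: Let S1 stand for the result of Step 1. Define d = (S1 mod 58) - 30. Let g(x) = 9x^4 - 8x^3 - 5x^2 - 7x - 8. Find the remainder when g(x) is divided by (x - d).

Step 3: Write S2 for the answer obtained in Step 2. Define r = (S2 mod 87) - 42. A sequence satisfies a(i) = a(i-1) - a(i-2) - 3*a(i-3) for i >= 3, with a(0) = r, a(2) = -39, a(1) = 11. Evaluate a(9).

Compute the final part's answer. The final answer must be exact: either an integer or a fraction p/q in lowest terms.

-2021

Step 1: T(2) = 1*(-13) - 1*(10) = -23; iterating: T(2)=-23, T(3)=-10, T(4)=13, T(5)=23, T(6)=10, T(7)=-13, T(8)=-23, T(9)=-10, T(10)=13, T(11)=23; answer 23
Step 2: S1 = 23; d = -7; remainder = value at the root: 9*(-7)^4 - 8*(-7)^3 - 5*(-7)^2 - 7*(-7)^1 - 8 = (21609) + (2744) + (-245) + (49) + (-8) = 24149; answer 24149
Step 3: S2 = 24149; r = 8; a(3) = 1*(-39) - 1*(11) - 3*(8) = -74; iterating: a(3)=-74, a(4)=-68, a(5)=123, a(6)=413, a(7)=494, a(8)=-288, a(9)=-2021; answer -2021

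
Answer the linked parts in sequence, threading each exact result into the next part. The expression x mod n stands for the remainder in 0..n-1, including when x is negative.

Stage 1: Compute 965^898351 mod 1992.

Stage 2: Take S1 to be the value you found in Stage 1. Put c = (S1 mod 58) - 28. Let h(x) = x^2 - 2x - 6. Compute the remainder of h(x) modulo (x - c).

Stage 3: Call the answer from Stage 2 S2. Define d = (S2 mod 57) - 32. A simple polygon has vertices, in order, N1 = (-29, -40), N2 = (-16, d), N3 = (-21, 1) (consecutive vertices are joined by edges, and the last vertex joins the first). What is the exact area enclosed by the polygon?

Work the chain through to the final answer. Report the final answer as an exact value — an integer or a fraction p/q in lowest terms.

Stage 1: squarings mod 1992: 965^1=965, 965^2=961, 965^4=1225, 965^8=649, 965^16=889, 965^32=1489, 965^64=25, 965^128=625, 965^256=193, 965^512=1393, 965^1024=241, 965^2048=313, 965^4096=361, 965^8192=841, 965^16384=121, 965^32768=697, 965^65536=1753, 965^131072=1345, 965^262144=289, 965^524288=1849; 965^898351 = 965^1 * 965^2 * 965^4 * 965^8 * 965^32 * 965^256 * 965^1024 * 965^4096 * 965^8192 * 965^32768 * 965^65536 * 965^262144 * 965^524288 = 1493 (mod 1992); answer 1493
Stage 2: S1 = 1493; c = 15; remainder = value at the root: 1*(15)^2 - 2*(15)^1 - 6 = (225) + (-30) + (-6) = 189; answer 189
Stage 3: S2 = 189; d = -14; cross terms: (-29*-14 - -16*-40)=-234, (-16*1 - -21*-14)=-310, (-21*-40 - -29*1)=869; twice the area = |325| = 325; area = 325/2; answer 325/2

325/2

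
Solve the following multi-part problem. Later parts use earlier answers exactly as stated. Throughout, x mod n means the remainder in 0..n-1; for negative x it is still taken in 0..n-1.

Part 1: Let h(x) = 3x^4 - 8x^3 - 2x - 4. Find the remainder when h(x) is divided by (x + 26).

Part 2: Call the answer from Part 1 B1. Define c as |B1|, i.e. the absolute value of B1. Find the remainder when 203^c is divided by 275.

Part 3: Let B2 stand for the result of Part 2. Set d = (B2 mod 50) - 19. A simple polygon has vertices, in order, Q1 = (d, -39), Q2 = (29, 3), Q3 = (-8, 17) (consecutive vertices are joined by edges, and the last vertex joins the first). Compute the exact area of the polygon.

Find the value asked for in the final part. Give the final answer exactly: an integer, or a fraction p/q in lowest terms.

Part 1: remainder = value at the root: 3*(-26)^4 - 8*(-26)^3 - 2*(-26)^1 - 4 = (1370928) + (140608) + (52) + (-4) = 1511584; answer 1511584
Part 2: B1 = 1511584; c = 1511584; squarings mod 275: 203^1=203, 203^2=234, 203^4=31, 203^8=136, 203^16=71, 203^32=91, 203^64=31, 203^128=136, 203^256=71, 203^512=91, 203^1024=31, 203^2048=136, 203^4096=71, 203^8192=91, 203^16384=31, 203^32768=136, 203^65536=71, 203^131072=91, 203^262144=31, 203^524288=136, 203^1048576=71; 203^1511584 = 203^32 * 203^128 * 203^4096 * 203^65536 * 203^131072 * 203^262144 * 203^1048576 = 31 (mod 275); answer 31
Part 3: B2 = 31; d = 12; cross terms: (12*3 - 29*-39)=1167, (29*17 - -8*3)=517, (-8*-39 - 12*17)=108; twice the area = |1792| = 1792; area = 896; answer 896

896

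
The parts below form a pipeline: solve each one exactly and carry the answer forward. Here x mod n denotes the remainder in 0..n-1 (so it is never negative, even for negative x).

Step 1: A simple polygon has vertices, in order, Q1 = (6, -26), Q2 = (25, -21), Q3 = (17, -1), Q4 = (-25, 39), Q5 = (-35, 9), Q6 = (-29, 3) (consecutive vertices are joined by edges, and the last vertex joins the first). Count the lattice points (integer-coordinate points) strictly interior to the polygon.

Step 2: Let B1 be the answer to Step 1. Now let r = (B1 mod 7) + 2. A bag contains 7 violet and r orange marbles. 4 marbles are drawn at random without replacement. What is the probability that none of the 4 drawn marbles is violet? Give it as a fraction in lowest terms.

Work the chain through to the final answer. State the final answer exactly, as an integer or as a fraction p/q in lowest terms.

Step 1: cross terms: (6*-21 - 25*-26)=524, (25*-1 - 17*-21)=332, (17*39 - -25*-1)=638, (-25*9 - -35*39)=1140, (-35*3 - -29*9)=156, (-29*-26 - 6*3)=736; twice the area = |3526| = 3526; area = 1763; boundary points = 1 + 4 + 2 + 10 + 6 + 1 = 24; strictly interior points = area - boundary/2 + 1 = 1752; answer 1752
Step 2: B1 = 1752; r = 4; total draws C(11,4) = 330; favorable C(4,4) = 1; P = 1/330; answer 1/330

1/330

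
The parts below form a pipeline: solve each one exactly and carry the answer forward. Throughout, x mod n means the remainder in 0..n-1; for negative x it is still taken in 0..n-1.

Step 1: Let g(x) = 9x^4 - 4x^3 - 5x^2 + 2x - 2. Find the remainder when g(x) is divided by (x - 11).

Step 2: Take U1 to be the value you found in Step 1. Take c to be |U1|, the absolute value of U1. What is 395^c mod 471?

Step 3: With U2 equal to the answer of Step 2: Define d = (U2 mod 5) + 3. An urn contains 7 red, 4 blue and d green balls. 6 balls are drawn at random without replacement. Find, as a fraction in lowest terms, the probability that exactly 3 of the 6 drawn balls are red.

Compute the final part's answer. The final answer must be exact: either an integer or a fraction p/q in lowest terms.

Step 1: remainder = value at the root: 9*(11)^4 - 4*(11)^3 - 5*(11)^2 + 2*(11)^1 - 2 = (131769) + (-5324) + (-605) + (22) + (-2) = 125860; answer 125860
Step 2: U1 = 125860; c = 125860; squarings mod 471: 395^1=395, 395^2=124, 395^4=304, 395^8=100, 395^16=109, 395^32=106, 395^64=403, 395^128=385, 395^256=331, 395^512=289, 395^1024=154, 395^2048=166, 395^4096=238, 395^8192=124, 395^16384=304, 395^32768=100, 395^65536=109; 395^125860 = 395^4 * 395^32 * 395^128 * 395^256 * 395^512 * 395^2048 * 395^8192 * 395^16384 * 395^32768 * 395^65536 = 40 (mod 471); answer 40
Step 3: U2 = 40; d = 3; total draws C(14,6) = 3003; favorable C(7,3)*C(7,3) = 1225; P = 175/429; answer 175/429

175/429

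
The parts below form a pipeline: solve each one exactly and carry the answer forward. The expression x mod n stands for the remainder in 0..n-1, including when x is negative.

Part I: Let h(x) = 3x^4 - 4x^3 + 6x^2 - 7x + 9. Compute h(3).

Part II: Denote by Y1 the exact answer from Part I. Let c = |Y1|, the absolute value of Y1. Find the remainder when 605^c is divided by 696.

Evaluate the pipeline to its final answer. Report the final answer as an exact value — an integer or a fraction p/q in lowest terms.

Part I: 3*(3)^4 - 4*(3)^3 + 6*(3)^2 - 7*(3)^1 + 9 = (243) + (-108) + (54) + (-21) + (9) = 177; answer 177
Part II: Y1 = 177; c = 177; squarings mod 696: 605^1=605, 605^2=625, 605^4=169, 605^8=25, 605^16=625, 605^32=169, 605^64=25, 605^128=625; 605^177 = 605^1 * 605^16 * 605^32 * 605^128 = 509 (mod 696); answer 509

509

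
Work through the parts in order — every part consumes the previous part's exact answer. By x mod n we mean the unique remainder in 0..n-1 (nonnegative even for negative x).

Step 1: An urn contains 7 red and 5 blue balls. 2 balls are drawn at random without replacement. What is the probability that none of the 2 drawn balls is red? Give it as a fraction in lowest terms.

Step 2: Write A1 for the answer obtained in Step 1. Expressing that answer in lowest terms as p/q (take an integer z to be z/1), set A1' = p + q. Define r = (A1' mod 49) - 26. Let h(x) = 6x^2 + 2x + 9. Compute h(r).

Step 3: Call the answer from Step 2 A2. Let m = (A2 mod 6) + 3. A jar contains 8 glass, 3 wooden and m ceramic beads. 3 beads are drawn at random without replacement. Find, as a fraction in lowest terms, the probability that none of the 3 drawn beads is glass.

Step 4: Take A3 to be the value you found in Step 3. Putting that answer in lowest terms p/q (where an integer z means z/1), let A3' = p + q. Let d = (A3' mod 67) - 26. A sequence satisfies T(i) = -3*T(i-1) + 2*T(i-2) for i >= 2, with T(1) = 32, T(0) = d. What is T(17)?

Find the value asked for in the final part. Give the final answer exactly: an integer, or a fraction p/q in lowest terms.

8448038510

Step 1: total draws C(12,2) = 66; favorable C(5,2) = 10; P = 5/33; answer 5/33
Step 2: A1 = 5/33; threaded value p + q = 38; r = 12; 6*(12)^2 + 2*(12)^1 + 9 = (864) + (24) + (9) = 897; answer 897
Step 3: A2 = 897; m = 6; total draws C(17,3) = 680; favorable C(9,3) = 84; P = 21/170; answer 21/170
Step 4: A3 = 21/170; threaded value p + q = 191; d = 31; T(2) = -3*(32) + 2*(31) = -34; iterating: T(2)=-34, T(3)=166, T(4)=-566, T(5)=2030, T(6)=-7222, T(7)=25726, T(8)=-91622, T(9)=326318, T(10)=-1162198, T(11)=4139230, T(12)=-14742086, T(13)=52504718, T(14)=-186998326, T(15)=666004414, T(16)=-2372009894, T(17)=8448038510; answer 8448038510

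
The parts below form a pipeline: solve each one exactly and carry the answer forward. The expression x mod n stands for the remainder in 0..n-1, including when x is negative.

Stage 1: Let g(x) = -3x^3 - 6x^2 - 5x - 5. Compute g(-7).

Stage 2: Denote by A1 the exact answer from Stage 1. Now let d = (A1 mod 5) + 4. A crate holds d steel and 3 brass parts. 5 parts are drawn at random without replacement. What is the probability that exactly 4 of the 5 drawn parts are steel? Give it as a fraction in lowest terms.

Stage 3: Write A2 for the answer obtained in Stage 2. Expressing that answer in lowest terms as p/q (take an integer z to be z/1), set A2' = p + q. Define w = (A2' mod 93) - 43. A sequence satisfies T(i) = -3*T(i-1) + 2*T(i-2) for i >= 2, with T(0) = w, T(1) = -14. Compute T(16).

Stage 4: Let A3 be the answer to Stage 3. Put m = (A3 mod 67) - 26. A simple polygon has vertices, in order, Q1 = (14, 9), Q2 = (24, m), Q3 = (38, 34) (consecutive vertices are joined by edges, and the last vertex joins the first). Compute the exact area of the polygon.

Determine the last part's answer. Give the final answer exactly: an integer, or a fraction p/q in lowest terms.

Stage 1: -3*(-7)^3 - 6*(-7)^2 - 5*(-7)^1 - 5 = (1029) + (-294) + (35) + (-5) = 765; answer 765
Stage 2: A1 = 765; d = 4; total draws C(7,5) = 21; favorable C(4,4)*C(3,1) = 3; P = 1/7; answer 1/7
Stage 3: A2 = 1/7; threaded value p + q = 8; w = -35; T(2) = -3*(-14) + 2*(-35) = -28; iterating: T(2)=-28, T(3)=56, T(4)=-224, T(5)=784, T(6)=-2800, T(7)=9968, T(8)=-35504, T(9)=126448, T(10)=-450352, T(11)=1603952, T(12)=-5712560, T(13)=20345584, T(14)=-72461872, T(15)=258076784, T(16)=-919154096; answer -919154096
Stage 4: A3 = -919154096; m = -16; cross terms: (14*-16 - 24*9)=-440, (24*34 - 38*-16)=1424, (38*9 - 14*34)=-134; twice the area = |850| = 850; area = 425; answer 425

425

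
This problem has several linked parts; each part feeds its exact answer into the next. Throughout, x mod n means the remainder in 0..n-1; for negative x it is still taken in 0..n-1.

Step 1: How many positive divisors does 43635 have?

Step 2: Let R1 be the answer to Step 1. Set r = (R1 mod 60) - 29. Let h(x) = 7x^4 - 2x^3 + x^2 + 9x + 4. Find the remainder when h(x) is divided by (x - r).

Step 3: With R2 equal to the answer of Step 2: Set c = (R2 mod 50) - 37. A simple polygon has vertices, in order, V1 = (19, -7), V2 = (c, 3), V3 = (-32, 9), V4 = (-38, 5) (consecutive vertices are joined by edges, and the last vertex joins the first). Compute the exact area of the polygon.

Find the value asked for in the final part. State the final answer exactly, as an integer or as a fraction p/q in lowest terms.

317

Step 1: 43635 = 3 * 5 * 2909; number of divisors = (1+1) * (1+1) * (1+1) = 8; answer 8
Step 2: R1 = 8; r = -21; remainder = value at the root: 7*(-21)^4 - 2*(-21)^3 + 1*(-21)^2 + 9*(-21)^1 + 4 = (1361367) + (18522) + (441) + (-189) + (4) = 1380145; answer 1380145
Step 3: R2 = 1380145; c = 8; cross terms: (19*3 - 8*-7)=113, (8*9 - -32*3)=168, (-32*5 - -38*9)=182, (-38*-7 - 19*5)=171; twice the area = |634| = 634; area = 317; answer 317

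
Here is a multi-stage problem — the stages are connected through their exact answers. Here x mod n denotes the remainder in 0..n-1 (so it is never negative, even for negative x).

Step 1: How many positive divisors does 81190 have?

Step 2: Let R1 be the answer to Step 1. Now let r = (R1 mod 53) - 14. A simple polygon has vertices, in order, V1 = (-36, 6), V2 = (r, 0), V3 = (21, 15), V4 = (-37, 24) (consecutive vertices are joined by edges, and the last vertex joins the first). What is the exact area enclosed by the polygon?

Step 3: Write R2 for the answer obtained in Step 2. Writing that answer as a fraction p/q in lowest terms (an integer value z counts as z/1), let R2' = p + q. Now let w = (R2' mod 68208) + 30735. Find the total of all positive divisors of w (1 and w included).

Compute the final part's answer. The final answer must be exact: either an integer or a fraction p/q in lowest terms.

60870

Step 1: 81190 = 2 * 5 * 23 * 353; number of divisors = (1+1) * (1+1) * (1+1) * (1+1) = 16; answer 16
Step 2: R1 = 16; r = 2; cross terms: (-36*0 - 2*6)=-12, (2*15 - 21*0)=30, (21*24 - -37*15)=1059, (-37*6 - -36*24)=642; twice the area = |1719| = 1719; area = 1719/2; answer 1719/2
Step 3: R2 = 1719/2; threaded value p + q = 1721; w = 32456; 32456 = 2^3 * 4057; sigma = (1 + 2 + 4 + 8) * (1 + 4057) = 15 * 4058 = 60870; answer 60870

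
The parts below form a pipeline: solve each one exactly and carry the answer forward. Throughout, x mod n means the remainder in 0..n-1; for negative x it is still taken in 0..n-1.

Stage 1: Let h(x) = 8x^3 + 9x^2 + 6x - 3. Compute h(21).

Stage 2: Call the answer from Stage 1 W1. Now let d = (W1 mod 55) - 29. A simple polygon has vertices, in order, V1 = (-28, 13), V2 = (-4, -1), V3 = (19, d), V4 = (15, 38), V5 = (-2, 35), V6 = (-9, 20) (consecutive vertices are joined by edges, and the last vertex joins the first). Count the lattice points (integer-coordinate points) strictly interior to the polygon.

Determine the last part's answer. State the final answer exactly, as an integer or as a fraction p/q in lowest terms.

1105

Stage 1: 8*(21)^3 + 9*(21)^2 + 6*(21)^1 - 3 = (74088) + (3969) + (126) + (-3) = 78180; answer 78180
Stage 2: W1 = 78180; d = -4; cross terms: (-28*-1 - -4*13)=80, (-4*-4 - 19*-1)=35, (19*38 - 15*-4)=782, (15*35 - -2*38)=601, (-2*20 - -9*35)=275, (-9*13 - -28*20)=443; twice the area = |2216| = 2216; area = 1108; boundary points = 2 + 1 + 2 + 1 + 1 + 1 = 8; strictly interior points = area - boundary/2 + 1 = 1105; answer 1105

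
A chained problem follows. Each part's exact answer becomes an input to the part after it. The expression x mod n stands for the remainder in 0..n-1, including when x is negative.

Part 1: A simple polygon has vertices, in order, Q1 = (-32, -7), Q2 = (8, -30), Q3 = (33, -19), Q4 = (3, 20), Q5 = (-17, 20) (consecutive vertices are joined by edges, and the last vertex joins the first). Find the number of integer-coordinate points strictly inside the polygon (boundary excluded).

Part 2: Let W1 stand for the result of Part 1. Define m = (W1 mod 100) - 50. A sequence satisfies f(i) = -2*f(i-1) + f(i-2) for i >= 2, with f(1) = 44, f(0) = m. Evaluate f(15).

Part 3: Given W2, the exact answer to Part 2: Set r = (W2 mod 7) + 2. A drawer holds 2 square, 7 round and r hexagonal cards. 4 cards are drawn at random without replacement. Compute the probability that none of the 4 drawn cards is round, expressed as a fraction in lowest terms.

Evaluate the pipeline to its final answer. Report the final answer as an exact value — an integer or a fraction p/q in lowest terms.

3/34

Part 1: cross terms: (-32*-30 - 8*-7)=1016, (8*-19 - 33*-30)=838, (33*20 - 3*-19)=717, (3*20 - -17*20)=400, (-17*-7 - -32*20)=759; twice the area = |3730| = 3730; area = 1865; boundary points = 1 + 1 + 3 + 20 + 3 = 28; strictly interior points = area - boundary/2 + 1 = 1852; answer 1852
Part 2: W1 = 1852; m = 2; f(2) = -2*(44) + 1*(2) = -86; iterating: f(2)=-86, f(3)=216, f(4)=-518, f(5)=1252, f(6)=-3022, f(7)=7296, f(8)=-17614, f(9)=42524, f(10)=-102662, f(11)=247848, f(12)=-598358, f(13)=1444564, f(14)=-3487486, f(15)=8419536; answer 8419536
Part 3: W2 = 8419536; r = 8; total draws C(17,4) = 2380; favorable C(10,4) = 210; P = 3/34; answer 3/34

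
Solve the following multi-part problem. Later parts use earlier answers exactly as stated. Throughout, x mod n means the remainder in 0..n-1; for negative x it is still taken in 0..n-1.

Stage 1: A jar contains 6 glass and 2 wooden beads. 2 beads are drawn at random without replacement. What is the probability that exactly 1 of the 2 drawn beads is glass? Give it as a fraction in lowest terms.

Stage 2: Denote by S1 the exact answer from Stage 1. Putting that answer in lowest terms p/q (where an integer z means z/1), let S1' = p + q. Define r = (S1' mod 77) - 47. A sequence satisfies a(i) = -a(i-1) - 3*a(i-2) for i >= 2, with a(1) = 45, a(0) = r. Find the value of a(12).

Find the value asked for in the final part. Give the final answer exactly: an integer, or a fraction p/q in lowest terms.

20883

Stage 1: total draws C(8,2) = 28; favorable C(6,1)*C(2,1) = 12; P = 3/7; answer 3/7
Stage 2: S1 = 3/7; threaded value p + q = 10; r = -37; a(2) = -1*(45) - 3*(-37) = 66; iterating: a(2)=66, a(3)=-201, a(4)=3, a(5)=600, a(6)=-609, a(7)=-1191, a(8)=3018, a(9)=555, a(10)=-9609, a(11)=7944, a(12)=20883; answer 20883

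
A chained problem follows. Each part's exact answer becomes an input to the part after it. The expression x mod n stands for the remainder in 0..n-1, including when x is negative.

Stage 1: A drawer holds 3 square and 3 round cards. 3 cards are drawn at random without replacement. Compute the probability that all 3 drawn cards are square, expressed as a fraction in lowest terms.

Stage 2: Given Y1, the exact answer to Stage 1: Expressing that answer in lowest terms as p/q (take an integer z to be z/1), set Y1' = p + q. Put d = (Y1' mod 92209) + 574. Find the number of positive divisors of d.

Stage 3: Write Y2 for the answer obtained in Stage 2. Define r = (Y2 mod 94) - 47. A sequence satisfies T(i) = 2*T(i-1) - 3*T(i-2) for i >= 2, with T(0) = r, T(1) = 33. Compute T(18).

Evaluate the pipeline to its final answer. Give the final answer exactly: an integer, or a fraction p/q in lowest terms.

Stage 1: total draws C(6,3) = 20; favorable C(3,3) = 1; P = 1/20; answer 1/20
Stage 2: Y1 = 1/20; threaded value p + q = 21; d = 595; 595 = 5 * 7 * 17; number of divisors = (1+1) * (1+1) * (1+1) = 8; answer 8
Stage 3: Y2 = 8; r = -39; T(2) = 2*(33) - 3*(-39) = 183; iterating: T(2)=183, T(3)=267, T(4)=-15, T(5)=-831, T(6)=-1617, T(7)=-741, T(8)=3369, T(9)=8961, T(10)=7815, T(11)=-11253, T(12)=-45951, T(13)=-58143, T(14)=21567, T(15)=217563, T(16)=370425, T(17)=88161, T(18)=-934953; answer -934953

-934953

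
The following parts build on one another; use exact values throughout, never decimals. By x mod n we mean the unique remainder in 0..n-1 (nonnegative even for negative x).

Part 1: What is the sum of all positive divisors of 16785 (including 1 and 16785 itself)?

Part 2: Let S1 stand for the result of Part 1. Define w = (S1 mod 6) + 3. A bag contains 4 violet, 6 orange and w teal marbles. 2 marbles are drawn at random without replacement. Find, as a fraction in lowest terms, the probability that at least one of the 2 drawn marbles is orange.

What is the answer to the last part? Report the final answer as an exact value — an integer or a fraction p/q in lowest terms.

19/26

Part 1: 16785 = 3^2 * 5 * 373; sigma = (1 + 3 + 9) * (1 + 5) * (1 + 373) = 13 * 6 * 374 = 29172; answer 29172
Part 2: S1 = 29172; w = 3; total draws C(13,2) = 78; complement C(7,2) = 21; favorable 78 - 21 = 57; P = 19/26; answer 19/26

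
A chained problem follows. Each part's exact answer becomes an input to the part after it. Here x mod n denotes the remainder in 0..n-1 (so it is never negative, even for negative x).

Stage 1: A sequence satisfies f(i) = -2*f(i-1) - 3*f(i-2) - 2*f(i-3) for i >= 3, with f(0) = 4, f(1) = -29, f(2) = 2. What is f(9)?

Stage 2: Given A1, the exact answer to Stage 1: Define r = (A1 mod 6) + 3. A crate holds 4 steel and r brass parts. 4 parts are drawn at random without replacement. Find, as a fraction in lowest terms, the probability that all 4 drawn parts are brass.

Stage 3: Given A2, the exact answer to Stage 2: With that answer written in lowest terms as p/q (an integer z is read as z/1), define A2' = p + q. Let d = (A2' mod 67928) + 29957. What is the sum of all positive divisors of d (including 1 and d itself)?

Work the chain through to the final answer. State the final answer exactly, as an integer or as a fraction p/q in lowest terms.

52556

Stage 1: f(3) = -2*(2) - 3*(-29) - 2*(4) = 75; iterating: f(3)=75, f(4)=-98, f(5)=-33, f(6)=210, f(7)=-125, f(8)=-314, f(9)=583; answer 583
Stage 2: A1 = 583; r = 4; total draws C(8,4) = 70; favorable C(4,4) = 1; P = 1/70; answer 1/70
Stage 3: A2 = 1/70; threaded value p + q = 71; d = 30028; 30028 = 2^2 * 7507; sigma = (1 + 2 + 4) * (1 + 7507) = 7 * 7508 = 52556; answer 52556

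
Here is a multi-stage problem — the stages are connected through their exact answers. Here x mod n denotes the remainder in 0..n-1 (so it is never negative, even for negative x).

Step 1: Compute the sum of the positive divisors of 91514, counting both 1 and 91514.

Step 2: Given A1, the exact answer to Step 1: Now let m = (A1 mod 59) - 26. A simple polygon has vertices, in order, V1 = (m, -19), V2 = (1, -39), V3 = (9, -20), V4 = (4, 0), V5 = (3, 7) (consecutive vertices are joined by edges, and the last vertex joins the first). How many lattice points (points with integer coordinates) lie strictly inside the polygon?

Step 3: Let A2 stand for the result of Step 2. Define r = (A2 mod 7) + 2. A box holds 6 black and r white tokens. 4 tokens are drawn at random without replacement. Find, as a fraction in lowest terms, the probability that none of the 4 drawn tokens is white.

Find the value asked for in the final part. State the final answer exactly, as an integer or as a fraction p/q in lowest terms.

15/1001

Step 1: 91514 = 2 * 45757; sigma = (1 + 2) * (1 + 45757) = 3 * 45758 = 137274; answer 137274
Step 2: A1 = 137274; m = 14; cross terms: (14*-39 - 1*-19)=-527, (1*-20 - 9*-39)=331, (9*0 - 4*-20)=80, (4*7 - 3*0)=28, (3*-19 - 14*7)=-155; twice the area = |-243| = 243; area = 243/2; boundary points = 1 + 1 + 5 + 1 + 1 = 9; strictly interior points = area - boundary/2 + 1 = 118; answer 118
Step 3: A2 = 118; r = 8; total draws C(14,4) = 1001; favorable C(6,4) = 15; P = 15/1001; answer 15/1001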